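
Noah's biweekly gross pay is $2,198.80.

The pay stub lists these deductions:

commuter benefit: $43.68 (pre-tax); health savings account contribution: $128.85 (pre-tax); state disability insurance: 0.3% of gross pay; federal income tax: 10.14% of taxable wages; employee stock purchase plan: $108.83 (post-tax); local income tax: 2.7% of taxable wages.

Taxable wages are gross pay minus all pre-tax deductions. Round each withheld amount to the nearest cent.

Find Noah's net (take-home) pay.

$1,650.67

Health savings account contribution: $128.85
Commuter benefit: $43.68
Pre-tax total = $128.85 + $43.68 = $172.53
Taxable wages = $2,198.80 − $172.53 = $2,026.27
Federal income tax: $2,026.27 × 0.1014 = $205.46
Local income tax: $2,026.27 × 0.027 = $54.71
State disability insurance: $2,198.80 × 0.003 = $6.60
Employee stock purchase plan: $108.83
Total deductions = $128.85 + $43.68 + $205.46 + $54.71 + $6.60 + $108.83 = $548.13
Net pay = $2,198.80 − $548.13 = $1,650.67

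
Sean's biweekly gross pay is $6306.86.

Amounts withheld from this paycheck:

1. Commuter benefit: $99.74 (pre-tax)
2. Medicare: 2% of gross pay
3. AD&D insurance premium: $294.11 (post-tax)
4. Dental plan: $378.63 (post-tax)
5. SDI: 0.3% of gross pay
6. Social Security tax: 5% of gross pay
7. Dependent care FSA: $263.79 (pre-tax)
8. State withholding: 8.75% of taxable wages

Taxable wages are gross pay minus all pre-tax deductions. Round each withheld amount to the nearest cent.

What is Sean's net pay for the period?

Commuter benefit: $99.74
Dependent care FSA: $263.79
Pre-tax total = $99.74 + $263.79 = $363.53
Taxable wages = $6306.86 − $363.53 = $5943.33
State withholding: $5943.33 × 0.0875 = $520.04
Medicare: $6306.86 × 0.02 = $126.14
Social Security tax: $6306.86 × 0.05 = $315.34
SDI: $6306.86 × 0.003 = $18.92
AD&D insurance premium: $294.11
Dental plan: $378.63
Total deductions = $99.74 + $263.79 + $520.04 + $126.14 + $315.34 + $18.92 + $294.11 + $378.63 = $2016.71
Net pay = $6306.86 − $2016.71 = $4290.15

$4290.15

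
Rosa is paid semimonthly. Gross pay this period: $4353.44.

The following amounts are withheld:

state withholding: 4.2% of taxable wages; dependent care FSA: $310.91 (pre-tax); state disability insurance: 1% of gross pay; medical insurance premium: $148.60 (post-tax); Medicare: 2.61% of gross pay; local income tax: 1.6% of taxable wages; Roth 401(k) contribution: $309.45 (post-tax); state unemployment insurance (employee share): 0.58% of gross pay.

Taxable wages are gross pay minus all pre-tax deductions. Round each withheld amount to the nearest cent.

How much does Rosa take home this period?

Dependent care FSA: $310.91
Taxable wages = $4353.44 − $310.91 = $4042.53
State withholding: $4042.53 × 0.042 = $169.79
Local income tax: $4042.53 × 0.016 = $64.68
Medicare: $4353.44 × 0.0261 = $113.62
State disability insurance: $4353.44 × 0.01 = $43.53
State unemployment insurance (employee share): $4353.44 × 0.0058 = $25.25
Medical insurance premium: $148.60
Roth 401(k) contribution: $309.45
Total deductions = $310.91 + $169.79 + $64.68 + $113.62 + $43.53 + $25.25 + $148.60 + $309.45 = $1185.83
Net pay = $4353.44 − $1185.83 = $3167.61

$3167.61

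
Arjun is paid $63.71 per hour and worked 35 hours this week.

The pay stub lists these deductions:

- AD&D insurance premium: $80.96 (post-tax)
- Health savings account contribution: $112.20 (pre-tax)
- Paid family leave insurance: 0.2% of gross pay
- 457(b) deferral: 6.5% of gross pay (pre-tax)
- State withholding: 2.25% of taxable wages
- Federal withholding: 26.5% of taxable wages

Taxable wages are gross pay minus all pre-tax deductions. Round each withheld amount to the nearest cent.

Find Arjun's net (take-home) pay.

Gross pay: 35 × $63.71 = $2,229.85
Health savings account contribution: $112.20
457(b) deferral: $2,229.85 × 0.065 = $144.94
Pre-tax total = $112.20 + $144.94 = $257.14
Taxable wages = $2,229.85 − $257.14 = $1,972.71
State withholding: $1,972.71 × 0.0225 = $44.39
Federal withholding: $1,972.71 × 0.265 = $522.77
Paid family leave insurance: $2,229.85 × 0.002 = $4.46
AD&D insurance premium: $80.96
Total deductions = $112.20 + $144.94 + $44.39 + $522.77 + $4.46 + $80.96 = $909.72
Net pay = $2,229.85 − $909.72 = $1,320.13

$1,320.13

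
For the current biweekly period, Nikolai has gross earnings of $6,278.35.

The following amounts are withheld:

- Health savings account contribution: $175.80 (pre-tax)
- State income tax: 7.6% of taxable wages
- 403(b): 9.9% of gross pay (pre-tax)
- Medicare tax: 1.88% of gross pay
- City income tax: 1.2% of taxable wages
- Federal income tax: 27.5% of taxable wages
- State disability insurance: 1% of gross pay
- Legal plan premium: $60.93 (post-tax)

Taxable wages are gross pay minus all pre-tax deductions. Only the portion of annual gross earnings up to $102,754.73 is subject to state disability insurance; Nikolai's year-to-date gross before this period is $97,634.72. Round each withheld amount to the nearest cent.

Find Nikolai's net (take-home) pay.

Health savings account contribution: $175.80
403(b): $6,278.35 × 0.099 = $621.56
Pre-tax total = $175.80 + $621.56 = $797.36
Taxable wages = $6,278.35 − $797.36 = $5,480.99
City income tax: $5,480.99 × 0.012 = $65.77
State income tax: $5,480.99 × 0.076 = $416.56
Federal income tax: $5,480.99 × 0.275 = $1,507.27
Medicare tax: $6,278.35 × 0.0188 = $118.03
State disability insurance: only $102,754.73 − $97,634.72 = $5,120.01 of this check is subject → $5,120.01 × 0.01 = $51.20
Legal plan premium: $60.93
Total deductions = $175.80 + $621.56 + $65.77 + $416.56 + $1,507.27 + $118.03 + $51.20 + $60.93 = $3,017.12
Net pay = $6,278.35 − $3,017.12 = $3,261.23

$3,261.23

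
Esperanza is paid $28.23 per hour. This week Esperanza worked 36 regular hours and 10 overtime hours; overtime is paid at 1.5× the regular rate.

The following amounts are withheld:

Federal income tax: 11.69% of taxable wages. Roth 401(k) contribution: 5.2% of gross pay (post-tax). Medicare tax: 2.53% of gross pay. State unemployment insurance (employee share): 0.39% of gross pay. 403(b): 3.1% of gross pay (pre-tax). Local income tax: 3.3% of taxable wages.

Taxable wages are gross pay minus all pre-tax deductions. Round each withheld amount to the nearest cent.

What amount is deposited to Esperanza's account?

$1,069.06

Regular pay: 36 × $28.23 = $1,016.28
Overtime pay: 10 × $28.23 × 1.5 = $423.45
Gross pay = $1,016.28 + $423.45 = $1,439.73
403(b): $1,439.73 × 0.031 = $44.63
Taxable wages = $1,439.73 − $44.63 = $1,395.10
Local income tax: $1,395.10 × 0.033 = $46.04
Federal income tax: $1,395.10 × 0.1169 = $163.09
Medicare tax: $1,439.73 × 0.0253 = $36.43
State unemployment insurance (employee share): $1,439.73 × 0.0039 = $5.61
Roth 401(k) contribution: $1,439.73 × 0.052 = $74.87
Total deductions = $44.63 + $46.04 + $163.09 + $36.43 + $5.61 + $74.87 = $370.67
Net pay = $1,439.73 − $370.67 = $1,069.06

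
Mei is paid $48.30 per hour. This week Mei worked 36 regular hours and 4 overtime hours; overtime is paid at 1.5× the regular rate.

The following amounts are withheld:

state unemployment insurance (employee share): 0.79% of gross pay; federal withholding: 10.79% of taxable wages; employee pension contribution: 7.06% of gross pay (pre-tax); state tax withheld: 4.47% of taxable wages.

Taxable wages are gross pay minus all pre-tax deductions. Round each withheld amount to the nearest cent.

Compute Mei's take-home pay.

Regular pay: 36 × $48.30 = $1,738.80
Overtime pay: 4 × $48.30 × 1.5 = $289.80
Gross pay = $1,738.80 + $289.80 = $2,028.60
Employee pension contribution: $2,028.60 × 0.0706 = $143.22
Taxable wages = $2,028.60 − $143.22 = $1,885.38
Federal withholding: $1,885.38 × 0.1079 = $203.43
State tax withheld: $1,885.38 × 0.0447 = $84.28
State unemployment insurance (employee share): $2,028.60 × 0.0079 = $16.03
Total deductions = $143.22 + $203.43 + $84.28 + $16.03 = $446.96
Net pay = $2,028.60 − $446.96 = $1,581.64

$1,581.64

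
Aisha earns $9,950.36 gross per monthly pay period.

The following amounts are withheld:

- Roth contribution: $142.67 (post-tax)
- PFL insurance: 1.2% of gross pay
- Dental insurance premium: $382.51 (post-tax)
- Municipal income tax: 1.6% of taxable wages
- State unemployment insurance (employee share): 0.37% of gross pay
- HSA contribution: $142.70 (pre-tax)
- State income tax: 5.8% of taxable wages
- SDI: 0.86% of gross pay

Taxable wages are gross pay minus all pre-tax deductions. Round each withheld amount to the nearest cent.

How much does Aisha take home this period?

HSA contribution: $142.70
Taxable wages = $9,950.36 − $142.70 = $9,807.66
State income tax: $9,807.66 × 0.058 = $568.84
Municipal income tax: $9,807.66 × 0.016 = $156.92
State unemployment insurance (employee share): $9,950.36 × 0.0037 = $36.82
SDI: $9,950.36 × 0.0086 = $85.57
PFL insurance: $9,950.36 × 0.012 = $119.40
Dental insurance premium: $382.51
Roth contribution: $142.67
Total deductions = $142.70 + $568.84 + $156.92 + $36.82 + $85.57 + $119.40 + $382.51 + $142.67 = $1,635.43
Net pay = $9,950.36 − $1,635.43 = $8,314.93

$8,314.93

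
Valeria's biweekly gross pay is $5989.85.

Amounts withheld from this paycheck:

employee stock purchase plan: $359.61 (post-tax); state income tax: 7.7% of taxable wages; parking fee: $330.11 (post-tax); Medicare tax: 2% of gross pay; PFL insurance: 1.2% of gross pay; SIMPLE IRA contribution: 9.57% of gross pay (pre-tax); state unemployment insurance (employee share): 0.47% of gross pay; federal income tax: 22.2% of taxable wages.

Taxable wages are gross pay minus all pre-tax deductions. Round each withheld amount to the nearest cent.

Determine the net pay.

$2887.50

SIMPLE IRA contribution: $5989.85 × 0.0957 = $573.23
Taxable wages = $5989.85 − $573.23 = $5416.62
Federal income tax: $5416.62 × 0.222 = $1202.49
State income tax: $5416.62 × 0.077 = $417.08
Medicare tax: $5989.85 × 0.02 = $119.80
State unemployment insurance (employee share): $5989.85 × 0.0047 = $28.15
PFL insurance: $5989.85 × 0.012 = $71.88
Parking fee: $330.11
Employee stock purchase plan: $359.61
Total deductions = $573.23 + $1202.49 + $417.08 + $119.80 + $28.15 + $71.88 + $330.11 + $359.61 = $3102.35
Net pay = $5989.85 − $3102.35 = $2887.50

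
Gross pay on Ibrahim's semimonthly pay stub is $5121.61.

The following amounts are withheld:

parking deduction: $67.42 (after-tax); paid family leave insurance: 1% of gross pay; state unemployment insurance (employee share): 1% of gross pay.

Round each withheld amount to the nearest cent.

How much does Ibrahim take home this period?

Paid family leave insurance: $5121.61 × 0.01 = $51.22
State unemployment insurance (employee share): $5121.61 × 0.01 = $51.22
Parking deduction: $67.42
Total deductions = $51.22 + $51.22 + $67.42 = $169.86
Net pay = $5121.61 − $169.86 = $4951.75

$4951.75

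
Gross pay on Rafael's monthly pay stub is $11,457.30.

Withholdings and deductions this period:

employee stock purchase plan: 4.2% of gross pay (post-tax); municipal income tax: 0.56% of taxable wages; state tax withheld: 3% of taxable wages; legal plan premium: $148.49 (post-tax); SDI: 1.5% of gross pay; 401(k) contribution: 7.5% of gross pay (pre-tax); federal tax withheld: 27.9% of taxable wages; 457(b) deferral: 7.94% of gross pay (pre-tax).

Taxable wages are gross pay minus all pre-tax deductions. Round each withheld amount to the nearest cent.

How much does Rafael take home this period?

457(b) deferral: $11,457.30 × 0.0794 = $909.71
401(k) contribution: $11,457.30 × 0.075 = $859.30
Pre-tax total = $909.71 + $859.30 = $1,769.01
Taxable wages = $11,457.30 − $1,769.01 = $9,688.29
Municipal income tax: $9,688.29 × 0.0056 = $54.25
State tax withheld: $9,688.29 × 0.03 = $290.65
Federal tax withheld: $9,688.29 × 0.279 = $2,703.03
SDI: $11,457.30 × 0.015 = $171.86
Employee stock purchase plan: $11,457.30 × 0.042 = $481.21
Legal plan premium: $148.49
Total deductions = $909.71 + $859.30 + $54.25 + $290.65 + $2,703.03 + $171.86 + $481.21 + $148.49 = $5,618.50
Net pay = $11,457.30 − $5,618.50 = $5,838.80

$5,838.80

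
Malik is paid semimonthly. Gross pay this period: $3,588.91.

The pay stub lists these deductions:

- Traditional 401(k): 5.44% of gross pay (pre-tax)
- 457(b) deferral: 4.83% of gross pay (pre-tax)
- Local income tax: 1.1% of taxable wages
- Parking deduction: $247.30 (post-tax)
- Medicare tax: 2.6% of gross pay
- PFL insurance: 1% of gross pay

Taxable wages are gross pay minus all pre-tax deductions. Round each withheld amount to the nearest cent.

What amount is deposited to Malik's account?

457(b) deferral: $3,588.91 × 0.0483 = $173.34
Traditional 401(k): $3,588.91 × 0.0544 = $195.24
Pre-tax total = $173.34 + $195.24 = $368.58
Taxable wages = $3,588.91 − $368.58 = $3,220.33
Local income tax: $3,220.33 × 0.011 = $35.42
PFL insurance: $3,588.91 × 0.01 = $35.89
Medicare tax: $3,588.91 × 0.026 = $93.31
Parking deduction: $247.30
Total deductions = $173.34 + $195.24 + $35.42 + $35.89 + $93.31 + $247.30 = $780.50
Net pay = $3,588.91 − $780.50 = $2,808.41

$2,808.41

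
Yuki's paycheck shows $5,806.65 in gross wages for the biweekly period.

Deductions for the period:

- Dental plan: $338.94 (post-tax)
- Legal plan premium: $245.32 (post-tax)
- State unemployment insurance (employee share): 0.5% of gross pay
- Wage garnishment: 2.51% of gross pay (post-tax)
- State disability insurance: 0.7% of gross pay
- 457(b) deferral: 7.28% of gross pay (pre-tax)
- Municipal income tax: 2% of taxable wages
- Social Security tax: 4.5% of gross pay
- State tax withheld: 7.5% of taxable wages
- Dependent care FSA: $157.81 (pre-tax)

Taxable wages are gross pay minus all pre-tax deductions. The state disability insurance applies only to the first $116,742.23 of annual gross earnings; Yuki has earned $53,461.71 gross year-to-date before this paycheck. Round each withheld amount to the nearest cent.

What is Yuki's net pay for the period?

457(b) deferral: $5,806.65 × 0.0728 = $422.72
Dependent care FSA: $157.81
Pre-tax total = $422.72 + $157.81 = $580.53
Taxable wages = $5,806.65 − $580.53 = $5,226.12
Municipal income tax: $5,226.12 × 0.02 = $104.52
State tax withheld: $5,226.12 × 0.075 = $391.96
Social Security tax: $5,806.65 × 0.045 = $261.30
State disability insurance: cap not yet reached, full $5,806.65 is subject → $5,806.65 × 0.007 = $40.65
State unemployment insurance (employee share): $5,806.65 × 0.005 = $29.03
Legal plan premium: $245.32
Wage garnishment: $5,806.65 × 0.0251 = $145.75
Dental plan: $338.94
Total deductions = $422.72 + $157.81 + $104.52 + $391.96 + $261.30 + $40.65 + $29.03 + $245.32 + $145.75 + $338.94 = $2,138.00
Net pay = $5,806.65 − $2,138.00 = $3,668.65

$3,668.65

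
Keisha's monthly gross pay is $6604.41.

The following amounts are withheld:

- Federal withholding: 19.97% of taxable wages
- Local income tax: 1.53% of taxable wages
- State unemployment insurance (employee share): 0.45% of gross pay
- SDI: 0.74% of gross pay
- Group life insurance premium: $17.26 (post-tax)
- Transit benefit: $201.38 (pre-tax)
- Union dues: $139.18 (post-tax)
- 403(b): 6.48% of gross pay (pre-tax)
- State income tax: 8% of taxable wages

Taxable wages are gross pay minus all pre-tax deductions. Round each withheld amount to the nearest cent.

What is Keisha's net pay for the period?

$3977.39

403(b): $6604.41 × 0.0648 = $427.97
Transit benefit: $201.38
Pre-tax total = $427.97 + $201.38 = $629.35
Taxable wages = $6604.41 − $629.35 = $5975.06
State income tax: $5975.06 × 0.08 = $478.00
Federal withholding: $5975.06 × 0.1997 = $1193.22
Local income tax: $5975.06 × 0.0153 = $91.42
SDI: $6604.41 × 0.0074 = $48.87
State unemployment insurance (employee share): $6604.41 × 0.0045 = $29.72
Union dues: $139.18
Group life insurance premium: $17.26
Total deductions = $427.97 + $201.38 + $478.00 + $1193.22 + $91.42 + $48.87 + $29.72 + $139.18 + $17.26 = $2627.02
Net pay = $6604.41 − $2627.02 = $3977.39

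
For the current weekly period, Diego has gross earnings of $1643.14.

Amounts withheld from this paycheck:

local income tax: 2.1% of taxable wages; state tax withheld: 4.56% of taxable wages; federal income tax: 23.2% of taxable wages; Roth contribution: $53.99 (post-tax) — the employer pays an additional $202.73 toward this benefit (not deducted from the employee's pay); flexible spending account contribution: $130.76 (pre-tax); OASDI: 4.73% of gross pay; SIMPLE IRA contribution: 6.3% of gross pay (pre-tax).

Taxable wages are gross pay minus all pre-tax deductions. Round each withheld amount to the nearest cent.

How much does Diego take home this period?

$856.46

Flexible spending account contribution: $130.76
SIMPLE IRA contribution: $1643.14 × 0.063 = $103.52
Pre-tax total = $130.76 + $103.52 = $234.28
Taxable wages = $1643.14 − $234.28 = $1408.86
Federal income tax: $1408.86 × 0.232 = $326.86
State tax withheld: $1408.86 × 0.0456 = $64.24
Local income tax: $1408.86 × 0.021 = $29.59
OASDI: $1643.14 × 0.0473 = $77.72
Roth contribution: $53.99
(Employer's $202.73 toward Roth contribution is not withheld from the employee.)
Total deductions = $130.76 + $103.52 + $326.86 + $64.24 + $29.59 + $77.72 + $53.99 = $786.68
Net pay = $1643.14 − $786.68 = $856.46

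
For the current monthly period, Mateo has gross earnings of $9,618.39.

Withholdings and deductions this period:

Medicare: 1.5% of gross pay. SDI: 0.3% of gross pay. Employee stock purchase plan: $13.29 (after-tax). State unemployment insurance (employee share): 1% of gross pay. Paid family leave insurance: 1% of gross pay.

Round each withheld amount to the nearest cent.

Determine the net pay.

$9,239.60

Paid family leave insurance: $9,618.39 × 0.01 = $96.18
State unemployment insurance (employee share): $9,618.39 × 0.01 = $96.18
Medicare: $9,618.39 × 0.015 = $144.28
SDI: $9,618.39 × 0.003 = $28.86
Employee stock purchase plan: $13.29
Total deductions = $96.18 + $96.18 + $144.28 + $28.86 + $13.29 = $378.79
Net pay = $9,618.39 − $378.79 = $9,239.60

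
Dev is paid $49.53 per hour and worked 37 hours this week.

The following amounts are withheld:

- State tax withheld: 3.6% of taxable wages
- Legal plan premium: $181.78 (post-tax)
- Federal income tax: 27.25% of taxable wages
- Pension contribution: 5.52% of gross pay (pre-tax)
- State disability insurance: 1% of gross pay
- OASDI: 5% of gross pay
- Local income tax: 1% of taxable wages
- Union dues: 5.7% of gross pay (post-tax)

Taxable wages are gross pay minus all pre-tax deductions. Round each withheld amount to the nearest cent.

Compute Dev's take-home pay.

$783.79

Gross pay: 37 × $49.53 = $1,832.61
Pension contribution: $1,832.61 × 0.0552 = $101.16
Taxable wages = $1,832.61 − $101.16 = $1,731.45
Federal income tax: $1,731.45 × 0.2725 = $471.82
Local income tax: $1,731.45 × 0.01 = $17.31
State tax withheld: $1,731.45 × 0.036 = $62.33
State disability insurance: $1,832.61 × 0.01 = $18.33
OASDI: $1,832.61 × 0.05 = $91.63
Union dues: $1,832.61 × 0.057 = $104.46
Legal plan premium: $181.78
Total deductions = $101.16 + $471.82 + $17.31 + $62.33 + $18.33 + $91.63 + $104.46 + $181.78 = $1,048.82
Net pay = $1,832.61 − $1,048.82 = $783.79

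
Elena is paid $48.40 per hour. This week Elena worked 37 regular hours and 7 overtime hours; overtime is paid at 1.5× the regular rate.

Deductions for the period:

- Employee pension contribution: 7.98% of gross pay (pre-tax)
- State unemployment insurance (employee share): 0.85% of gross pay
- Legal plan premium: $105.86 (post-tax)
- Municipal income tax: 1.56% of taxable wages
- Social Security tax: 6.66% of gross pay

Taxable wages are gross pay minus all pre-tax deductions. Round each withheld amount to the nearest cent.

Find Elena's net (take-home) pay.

$1804.03

Regular pay: 37 × $48.40 = $1790.80
Overtime pay: 7 × $48.40 × 1.5 = $508.20
Gross pay = $1790.80 + $508.20 = $2299.00
Employee pension contribution: $2299.00 × 0.0798 = $183.46
Taxable wages = $2299.00 − $183.46 = $2115.54
Municipal income tax: $2115.54 × 0.0156 = $33.00
State unemployment insurance (employee share): $2299.00 × 0.0085 = $19.54
Social Security tax: $2299.00 × 0.0666 = $153.11
Legal plan premium: $105.86
Total deductions = $183.46 + $33.00 + $19.54 + $153.11 + $105.86 = $494.97
Net pay = $2299.00 − $494.97 = $1804.03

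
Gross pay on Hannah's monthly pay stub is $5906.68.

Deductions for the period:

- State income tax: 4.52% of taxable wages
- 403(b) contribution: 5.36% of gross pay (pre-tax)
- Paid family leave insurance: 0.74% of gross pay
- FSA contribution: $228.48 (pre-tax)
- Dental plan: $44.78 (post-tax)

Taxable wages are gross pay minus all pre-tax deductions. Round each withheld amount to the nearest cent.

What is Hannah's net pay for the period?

403(b) contribution: $5906.68 × 0.0536 = $316.60
FSA contribution: $228.48
Pre-tax total = $316.60 + $228.48 = $545.08
Taxable wages = $5906.68 − $545.08 = $5361.60
State income tax: $5361.60 × 0.0452 = $242.34
Paid family leave insurance: $5906.68 × 0.0074 = $43.71
Dental plan: $44.78
Total deductions = $316.60 + $228.48 + $242.34 + $43.71 + $44.78 = $875.91
Net pay = $5906.68 − $875.91 = $5030.77

$5030.77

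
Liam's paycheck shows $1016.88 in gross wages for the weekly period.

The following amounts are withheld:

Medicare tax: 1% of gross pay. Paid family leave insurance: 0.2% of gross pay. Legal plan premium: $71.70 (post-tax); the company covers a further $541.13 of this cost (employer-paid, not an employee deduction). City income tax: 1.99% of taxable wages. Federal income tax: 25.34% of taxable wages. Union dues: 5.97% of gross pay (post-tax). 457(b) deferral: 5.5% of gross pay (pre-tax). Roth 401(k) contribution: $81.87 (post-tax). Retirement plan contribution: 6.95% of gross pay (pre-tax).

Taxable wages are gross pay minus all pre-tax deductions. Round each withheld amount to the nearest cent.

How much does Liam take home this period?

$420.48

Retirement plan contribution: $1016.88 × 0.0695 = $70.67
457(b) deferral: $1016.88 × 0.055 = $55.93
Pre-tax total = $70.67 + $55.93 = $126.60
Taxable wages = $1016.88 − $126.60 = $890.28
Federal income tax: $890.28 × 0.2534 = $225.60
City income tax: $890.28 × 0.0199 = $17.72
Paid family leave insurance: $1016.88 × 0.002 = $2.03
Medicare tax: $1016.88 × 0.01 = $10.17
Union dues: $1016.88 × 0.0597 = $60.71
Roth 401(k) contribution: $81.87
Legal plan premium: $71.70
(Employer's $541.13 toward legal plan premium is not withheld from the employee.)
Total deductions = $70.67 + $55.93 + $225.60 + $17.72 + $2.03 + $10.17 + $60.71 + $81.87 + $71.70 = $596.40
Net pay = $1016.88 − $596.40 = $420.48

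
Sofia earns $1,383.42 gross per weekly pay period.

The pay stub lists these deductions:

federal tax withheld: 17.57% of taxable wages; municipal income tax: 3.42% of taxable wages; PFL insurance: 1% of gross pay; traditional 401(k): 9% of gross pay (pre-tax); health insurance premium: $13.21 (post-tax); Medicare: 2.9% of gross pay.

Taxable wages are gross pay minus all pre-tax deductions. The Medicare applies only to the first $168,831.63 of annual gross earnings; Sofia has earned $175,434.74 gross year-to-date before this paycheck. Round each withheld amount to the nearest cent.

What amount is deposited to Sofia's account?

$967.63

Traditional 401(k): $1,383.42 × 0.09 = $124.51
Taxable wages = $1,383.42 − $124.51 = $1,258.91
Municipal income tax: $1,258.91 × 0.0342 = $43.05
Federal tax withheld: $1,258.91 × 0.1757 = $221.19
PFL insurance: $1,383.42 × 0.01 = $13.83
Medicare: annual cap $168,831.63 already reached (YTD $175,434.74), so $0.00
Health insurance premium: $13.21
Total deductions = $124.51 + $43.05 + $221.19 + $13.83 + $0.00 + $13.21 = $415.79
Net pay = $1,383.42 − $415.79 = $967.63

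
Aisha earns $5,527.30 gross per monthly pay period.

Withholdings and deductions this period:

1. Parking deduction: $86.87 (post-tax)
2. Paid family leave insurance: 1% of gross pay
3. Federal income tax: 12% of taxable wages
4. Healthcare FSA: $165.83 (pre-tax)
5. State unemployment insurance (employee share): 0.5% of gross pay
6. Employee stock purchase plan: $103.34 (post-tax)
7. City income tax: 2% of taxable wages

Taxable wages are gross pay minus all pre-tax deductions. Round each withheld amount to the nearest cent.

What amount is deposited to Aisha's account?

$4,337.74

Healthcare FSA: $165.83
Taxable wages = $5,527.30 − $165.83 = $5,361.47
Federal income tax: $5,361.47 × 0.12 = $643.38
City income tax: $5,361.47 × 0.02 = $107.23
State unemployment insurance (employee share): $5,527.30 × 0.005 = $27.64
Paid family leave insurance: $5,527.30 × 0.01 = $55.27
Parking deduction: $86.87
Employee stock purchase plan: $103.34
Total deductions = $165.83 + $643.38 + $107.23 + $27.64 + $55.27 + $86.87 + $103.34 = $1,189.56
Net pay = $5,527.30 − $1,189.56 = $4,337.74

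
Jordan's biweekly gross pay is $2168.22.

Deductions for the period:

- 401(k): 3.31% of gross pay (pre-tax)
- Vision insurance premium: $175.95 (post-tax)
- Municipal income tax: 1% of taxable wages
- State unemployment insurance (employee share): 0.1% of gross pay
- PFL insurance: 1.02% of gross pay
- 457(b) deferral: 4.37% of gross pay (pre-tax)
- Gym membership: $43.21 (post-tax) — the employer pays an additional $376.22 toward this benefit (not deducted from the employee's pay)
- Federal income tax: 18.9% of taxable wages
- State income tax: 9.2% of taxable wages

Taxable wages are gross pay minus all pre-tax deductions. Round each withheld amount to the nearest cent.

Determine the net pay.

$1175.75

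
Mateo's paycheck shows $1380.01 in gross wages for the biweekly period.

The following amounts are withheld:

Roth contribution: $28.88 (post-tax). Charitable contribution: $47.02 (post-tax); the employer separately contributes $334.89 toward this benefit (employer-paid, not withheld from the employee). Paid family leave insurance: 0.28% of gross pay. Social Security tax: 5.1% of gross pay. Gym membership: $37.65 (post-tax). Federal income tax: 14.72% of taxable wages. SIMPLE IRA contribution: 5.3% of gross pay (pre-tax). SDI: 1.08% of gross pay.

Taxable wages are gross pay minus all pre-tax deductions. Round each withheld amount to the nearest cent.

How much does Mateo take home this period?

SIMPLE IRA contribution: $1380.01 × 0.053 = $73.14
Taxable wages = $1380.01 − $73.14 = $1306.87
Federal income tax: $1306.87 × 0.1472 = $192.37
Paid family leave insurance: $1380.01 × 0.0028 = $3.86
Social Security tax: $1380.01 × 0.051 = $70.38
SDI: $1380.01 × 0.0108 = $14.90
Charitable contribution: $47.02
Gym membership: $37.65
Roth contribution: $28.88
(Employer's $334.89 toward charitable contribution is not withheld from the employee.)
Total deductions = $73.14 + $192.37 + $3.86 + $70.38 + $14.90 + $47.02 + $37.65 + $28.88 = $468.20
Net pay = $1380.01 − $468.20 = $911.81

$911.81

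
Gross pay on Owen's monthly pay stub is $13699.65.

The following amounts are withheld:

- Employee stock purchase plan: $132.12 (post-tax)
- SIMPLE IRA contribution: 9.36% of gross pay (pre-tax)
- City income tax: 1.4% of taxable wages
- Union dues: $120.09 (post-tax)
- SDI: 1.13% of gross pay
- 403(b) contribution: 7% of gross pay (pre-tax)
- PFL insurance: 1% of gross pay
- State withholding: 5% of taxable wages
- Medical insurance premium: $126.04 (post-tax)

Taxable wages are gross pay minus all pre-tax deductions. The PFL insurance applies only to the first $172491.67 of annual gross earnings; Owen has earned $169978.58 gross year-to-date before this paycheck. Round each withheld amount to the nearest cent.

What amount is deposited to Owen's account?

403(b) contribution: $13699.65 × 0.07 = $958.98
SIMPLE IRA contribution: $13699.65 × 0.0936 = $1282.29
Pre-tax total = $958.98 + $1282.29 = $2241.27
Taxable wages = $13699.65 − $2241.27 = $11458.38
City income tax: $11458.38 × 0.014 = $160.42
State withholding: $11458.38 × 0.05 = $572.92
SDI: $13699.65 × 0.0113 = $154.81
PFL insurance: only $172491.67 − $169978.58 = $2513.09 of this check is subject → $2513.09 × 0.01 = $25.13
Medical insurance premium: $126.04
Union dues: $120.09
Employee stock purchase plan: $132.12
Total deductions = $958.98 + $1282.29 + $160.42 + $572.92 + $154.81 + $25.13 + $126.04 + $120.09 + $132.12 = $3532.80
Net pay = $13699.65 − $3532.80 = $10166.85

$10166.85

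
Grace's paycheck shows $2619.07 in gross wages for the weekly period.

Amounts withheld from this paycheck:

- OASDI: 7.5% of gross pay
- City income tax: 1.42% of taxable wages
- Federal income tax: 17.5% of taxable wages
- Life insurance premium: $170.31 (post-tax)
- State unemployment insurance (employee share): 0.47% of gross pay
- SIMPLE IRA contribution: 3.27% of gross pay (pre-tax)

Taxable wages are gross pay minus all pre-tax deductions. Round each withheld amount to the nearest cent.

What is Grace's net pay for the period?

SIMPLE IRA contribution: $2619.07 × 0.0327 = $85.64
Taxable wages = $2619.07 − $85.64 = $2533.43
City income tax: $2533.43 × 0.0142 = $35.97
Federal income tax: $2533.43 × 0.175 = $443.35
OASDI: $2619.07 × 0.075 = $196.43
State unemployment insurance (employee share): $2619.07 × 0.0047 = $12.31
Life insurance premium: $170.31
Total deductions = $85.64 + $35.97 + $443.35 + $196.43 + $12.31 + $170.31 = $944.01
Net pay = $2619.07 − $944.01 = $1675.06

$1675.06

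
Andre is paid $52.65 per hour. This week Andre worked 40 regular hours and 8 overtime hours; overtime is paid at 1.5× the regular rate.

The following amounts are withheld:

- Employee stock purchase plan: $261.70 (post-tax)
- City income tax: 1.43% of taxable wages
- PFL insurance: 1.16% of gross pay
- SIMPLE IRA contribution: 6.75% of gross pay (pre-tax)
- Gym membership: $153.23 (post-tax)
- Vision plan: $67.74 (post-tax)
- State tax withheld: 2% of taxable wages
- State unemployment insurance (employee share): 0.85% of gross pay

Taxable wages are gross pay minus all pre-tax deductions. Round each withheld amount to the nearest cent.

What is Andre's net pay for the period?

Regular pay: 40 × $52.65 = $2,106.00
Overtime pay: 8 × $52.65 × 1.5 = $631.80
Gross pay = $2,106.00 + $631.80 = $2,737.80
SIMPLE IRA contribution: $2,737.80 × 0.0675 = $184.80
Taxable wages = $2,737.80 − $184.80 = $2,553.00
State tax withheld: $2,553.00 × 0.02 = $51.06
City income tax: $2,553.00 × 0.0143 = $36.51
PFL insurance: $2,737.80 × 0.0116 = $31.76
State unemployment insurance (employee share): $2,737.80 × 0.0085 = $23.27
Gym membership: $153.23
Employee stock purchase plan: $261.70
Vision plan: $67.74
Total deductions = $184.80 + $51.06 + $36.51 + $31.76 + $23.27 + $153.23 + $261.70 + $67.74 = $810.07
Net pay = $2,737.80 − $810.07 = $1,927.73

$1,927.73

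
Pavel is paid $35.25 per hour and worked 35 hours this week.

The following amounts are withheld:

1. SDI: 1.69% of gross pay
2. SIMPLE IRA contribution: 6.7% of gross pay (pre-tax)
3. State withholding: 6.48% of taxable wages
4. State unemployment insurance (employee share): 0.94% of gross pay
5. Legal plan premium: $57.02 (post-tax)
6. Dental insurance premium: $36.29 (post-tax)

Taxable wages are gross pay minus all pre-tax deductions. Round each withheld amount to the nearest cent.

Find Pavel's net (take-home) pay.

Gross pay: 35 × $35.25 = $1,233.75
SIMPLE IRA contribution: $1,233.75 × 0.067 = $82.66
Taxable wages = $1,233.75 − $82.66 = $1,151.09
State withholding: $1,151.09 × 0.0648 = $74.59
SDI: $1,233.75 × 0.0169 = $20.85
State unemployment insurance (employee share): $1,233.75 × 0.0094 = $11.60
Legal plan premium: $57.02
Dental insurance premium: $36.29
Total deductions = $82.66 + $74.59 + $20.85 + $11.60 + $57.02 + $36.29 = $283.01
Net pay = $1,233.75 − $283.01 = $950.74

$950.74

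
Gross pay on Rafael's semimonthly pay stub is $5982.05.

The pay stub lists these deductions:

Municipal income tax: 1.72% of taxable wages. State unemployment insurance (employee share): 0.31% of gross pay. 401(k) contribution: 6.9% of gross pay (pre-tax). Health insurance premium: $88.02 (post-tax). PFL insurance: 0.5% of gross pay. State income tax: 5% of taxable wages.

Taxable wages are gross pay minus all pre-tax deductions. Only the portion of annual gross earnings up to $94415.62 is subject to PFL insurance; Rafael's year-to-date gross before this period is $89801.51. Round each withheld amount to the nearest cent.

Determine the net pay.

$5065.41

401(k) contribution: $5982.05 × 0.069 = $412.76
Taxable wages = $5982.05 − $412.76 = $5569.29
State income tax: $5569.29 × 0.05 = $278.46
Municipal income tax: $5569.29 × 0.0172 = $95.79
State unemployment insurance (employee share): $5982.05 × 0.0031 = $18.54
PFL insurance: only $94415.62 − $89801.51 = $4614.11 of this check is subject → $4614.11 × 0.005 = $23.07
Health insurance premium: $88.02
Total deductions = $412.76 + $278.46 + $95.79 + $18.54 + $23.07 + $88.02 = $916.64
Net pay = $5982.05 − $916.64 = $5065.41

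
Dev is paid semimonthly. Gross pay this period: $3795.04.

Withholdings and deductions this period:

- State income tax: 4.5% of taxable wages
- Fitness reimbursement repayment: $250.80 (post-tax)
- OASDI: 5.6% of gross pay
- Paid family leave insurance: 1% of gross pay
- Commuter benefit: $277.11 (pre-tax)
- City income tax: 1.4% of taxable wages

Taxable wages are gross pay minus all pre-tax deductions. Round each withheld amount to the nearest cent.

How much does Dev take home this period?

Commuter benefit: $277.11
Taxable wages = $3795.04 − $277.11 = $3517.93
City income tax: $3517.93 × 0.014 = $49.25
State income tax: $3517.93 × 0.045 = $158.31
Paid family leave insurance: $3795.04 × 0.01 = $37.95
OASDI: $3795.04 × 0.056 = $212.52
Fitness reimbursement repayment: $250.80
Total deductions = $277.11 + $49.25 + $158.31 + $37.95 + $212.52 + $250.80 = $985.94
Net pay = $3795.04 − $985.94 = $2809.10

$2809.10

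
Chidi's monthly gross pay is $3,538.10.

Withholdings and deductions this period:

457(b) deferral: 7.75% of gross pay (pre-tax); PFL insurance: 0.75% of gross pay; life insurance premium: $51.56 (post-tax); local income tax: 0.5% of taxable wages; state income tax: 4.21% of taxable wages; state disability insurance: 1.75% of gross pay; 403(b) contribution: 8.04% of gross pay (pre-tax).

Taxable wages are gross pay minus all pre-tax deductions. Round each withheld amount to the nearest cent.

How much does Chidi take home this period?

457(b) deferral: $3,538.10 × 0.0775 = $274.20
403(b) contribution: $3,538.10 × 0.0804 = $284.46
Pre-tax total = $274.20 + $284.46 = $558.66
Taxable wages = $3,538.10 − $558.66 = $2,979.44
State income tax: $2,979.44 × 0.0421 = $125.43
Local income tax: $2,979.44 × 0.005 = $14.90
State disability insurance: $3,538.10 × 0.0175 = $61.92
PFL insurance: $3,538.10 × 0.0075 = $26.54
Life insurance premium: $51.56
Total deductions = $274.20 + $284.46 + $125.43 + $14.90 + $61.92 + $26.54 + $51.56 = $839.01
Net pay = $3,538.10 − $839.01 = $2,699.09

$2,699.09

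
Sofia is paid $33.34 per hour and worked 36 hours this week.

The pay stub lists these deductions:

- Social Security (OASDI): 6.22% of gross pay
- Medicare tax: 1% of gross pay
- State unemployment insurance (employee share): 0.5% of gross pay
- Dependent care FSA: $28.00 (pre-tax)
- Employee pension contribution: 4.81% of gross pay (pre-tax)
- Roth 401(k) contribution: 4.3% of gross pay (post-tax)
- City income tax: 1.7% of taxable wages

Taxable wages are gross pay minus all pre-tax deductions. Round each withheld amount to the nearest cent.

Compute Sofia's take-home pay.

Gross pay: 36 × $33.34 = $1,200.24
Dependent care FSA: $28.00
Employee pension contribution: $1,200.24 × 0.0481 = $57.73
Pre-tax total = $28.00 + $57.73 = $85.73
Taxable wages = $1,200.24 − $85.73 = $1,114.51
City income tax: $1,114.51 × 0.017 = $18.95
State unemployment insurance (employee share): $1,200.24 × 0.005 = $6.00
Medicare tax: $1,200.24 × 0.01 = $12.00
Social Security (OASDI): $1,200.24 × 0.0622 = $74.65
Roth 401(k) contribution: $1,200.24 × 0.043 = $51.61
Total deductions = $28.00 + $57.73 + $18.95 + $6.00 + $12.00 + $74.65 + $51.61 = $248.94
Net pay = $1,200.24 − $248.94 = $951.30

$951.30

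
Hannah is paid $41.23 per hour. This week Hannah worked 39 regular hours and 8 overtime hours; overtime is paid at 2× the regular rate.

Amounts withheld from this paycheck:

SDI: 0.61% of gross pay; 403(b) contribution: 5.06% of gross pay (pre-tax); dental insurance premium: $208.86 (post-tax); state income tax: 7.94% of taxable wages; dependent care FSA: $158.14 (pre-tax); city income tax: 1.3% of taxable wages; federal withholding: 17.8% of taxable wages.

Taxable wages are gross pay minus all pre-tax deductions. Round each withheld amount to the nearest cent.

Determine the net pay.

Regular pay: 39 × $41.23 = $1,607.97
Overtime pay: 8 × $41.23 × 2 = $659.68
Gross pay = $1,607.97 + $659.68 = $2,267.65
Dependent care FSA: $158.14
403(b) contribution: $2,267.65 × 0.0506 = $114.74
Pre-tax total = $158.14 + $114.74 = $272.88
Taxable wages = $2,267.65 − $272.88 = $1,994.77
City income tax: $1,994.77 × 0.013 = $25.93
State income tax: $1,994.77 × 0.0794 = $158.38
Federal withholding: $1,994.77 × 0.178 = $355.07
SDI: $2,267.65 × 0.0061 = $13.83
Dental insurance premium: $208.86
Total deductions = $158.14 + $114.74 + $25.93 + $158.38 + $355.07 + $13.83 + $208.86 = $1,034.95
Net pay = $2,267.65 − $1,034.95 = $1,232.70

$1,232.70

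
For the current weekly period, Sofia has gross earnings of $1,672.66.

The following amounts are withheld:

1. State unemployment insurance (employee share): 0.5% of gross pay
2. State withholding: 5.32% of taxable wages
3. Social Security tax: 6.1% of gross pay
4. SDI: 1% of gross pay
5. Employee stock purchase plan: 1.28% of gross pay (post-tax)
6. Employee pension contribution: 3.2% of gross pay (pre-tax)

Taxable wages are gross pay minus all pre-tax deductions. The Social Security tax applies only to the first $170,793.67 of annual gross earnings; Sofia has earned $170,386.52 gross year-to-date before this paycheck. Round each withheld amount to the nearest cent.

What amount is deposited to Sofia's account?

$1,461.65

Employee pension contribution: $1,672.66 × 0.032 = $53.53
Taxable wages = $1,672.66 − $53.53 = $1,619.13
State withholding: $1,619.13 × 0.0532 = $86.14
SDI: $1,672.66 × 0.01 = $16.73
State unemployment insurance (employee share): $1,672.66 × 0.005 = $8.36
Social Security tax: only $170,793.67 − $170,386.52 = $407.15 of this check is subject → $407.15 × 0.061 = $24.84
Employee stock purchase plan: $1,672.66 × 0.0128 = $21.41
Total deductions = $53.53 + $86.14 + $16.73 + $8.36 + $24.84 + $21.41 = $211.01
Net pay = $1,672.66 − $211.01 = $1,461.65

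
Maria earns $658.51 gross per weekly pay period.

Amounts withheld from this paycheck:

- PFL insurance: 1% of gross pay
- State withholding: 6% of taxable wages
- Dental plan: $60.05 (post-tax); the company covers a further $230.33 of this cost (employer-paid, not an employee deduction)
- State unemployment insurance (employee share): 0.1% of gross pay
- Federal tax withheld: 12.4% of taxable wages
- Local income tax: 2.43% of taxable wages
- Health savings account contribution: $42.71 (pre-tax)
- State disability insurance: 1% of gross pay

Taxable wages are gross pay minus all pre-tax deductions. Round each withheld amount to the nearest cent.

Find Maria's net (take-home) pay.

$413.64

Health savings account contribution: $42.71
Taxable wages = $658.51 − $42.71 = $615.80
State withholding: $615.80 × 0.06 = $36.95
Local income tax: $615.80 × 0.0243 = $14.96
Federal tax withheld: $615.80 × 0.124 = $76.36
State unemployment insurance (employee share): $658.51 × 0.001 = $0.66
PFL insurance: $658.51 × 0.01 = $6.59
State disability insurance: $658.51 × 0.01 = $6.59
Dental plan: $60.05
(Employer's $230.33 toward dental plan is not withheld from the employee.)
Total deductions = $42.71 + $36.95 + $14.96 + $76.36 + $0.66 + $6.59 + $6.59 + $60.05 = $244.87
Net pay = $658.51 − $244.87 = $413.64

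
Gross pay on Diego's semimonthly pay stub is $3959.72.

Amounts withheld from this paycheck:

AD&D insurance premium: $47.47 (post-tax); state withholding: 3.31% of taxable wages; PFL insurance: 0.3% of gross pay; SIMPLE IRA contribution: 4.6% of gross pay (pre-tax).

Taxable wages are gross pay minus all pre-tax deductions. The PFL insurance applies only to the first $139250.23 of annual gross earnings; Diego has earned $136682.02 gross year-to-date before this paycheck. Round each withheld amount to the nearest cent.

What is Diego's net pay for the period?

$3597.36

SIMPLE IRA contribution: $3959.72 × 0.046 = $182.15
Taxable wages = $3959.72 − $182.15 = $3777.57
State withholding: $3777.57 × 0.0331 = $125.04
PFL insurance: only $139250.23 − $136682.02 = $2568.21 of this check is subject → $2568.21 × 0.003 = $7.70
AD&D insurance premium: $47.47
Total deductions = $182.15 + $125.04 + $7.70 + $47.47 = $362.36
Net pay = $3959.72 − $362.36 = $3597.36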